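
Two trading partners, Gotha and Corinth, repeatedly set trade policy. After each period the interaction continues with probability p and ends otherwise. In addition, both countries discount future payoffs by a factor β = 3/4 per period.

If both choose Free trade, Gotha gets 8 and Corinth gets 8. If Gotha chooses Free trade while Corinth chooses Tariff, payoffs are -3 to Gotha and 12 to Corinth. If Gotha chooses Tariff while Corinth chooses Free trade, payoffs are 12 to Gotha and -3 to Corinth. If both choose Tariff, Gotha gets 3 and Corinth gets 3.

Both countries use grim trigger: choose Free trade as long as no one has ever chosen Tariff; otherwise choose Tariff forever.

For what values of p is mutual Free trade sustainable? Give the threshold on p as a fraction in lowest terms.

16/27

Expected continuation weight on next period's payoff is β·p = 3/4·p, which plays the role of the discount factor.
Cooperation requires 3/4·p ≥ (12−8)/(12−3) = 4/9, hence p ≥ 16/27.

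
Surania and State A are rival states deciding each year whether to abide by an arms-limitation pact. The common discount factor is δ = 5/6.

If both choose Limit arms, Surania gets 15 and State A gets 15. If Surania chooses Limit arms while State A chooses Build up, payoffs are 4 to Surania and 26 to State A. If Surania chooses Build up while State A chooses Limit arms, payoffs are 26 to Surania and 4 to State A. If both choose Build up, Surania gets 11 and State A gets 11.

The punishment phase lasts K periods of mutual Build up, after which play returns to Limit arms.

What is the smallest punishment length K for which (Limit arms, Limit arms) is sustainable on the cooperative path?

5

No profitable deviation requires (15−11)(δ+…+δ^K) ≥ 26−15, i.e. δ+…+δ^K ≥ 11/4 ≈ 2.7500.
With δ = 5/6, the partial sums are K=1: 0.8333, K=2: 1.5278, K=3: 2.1065, K=4: 2.5887, K=5: 2.9906.
K = 5 is the first length at which the sum reaches 2.7500.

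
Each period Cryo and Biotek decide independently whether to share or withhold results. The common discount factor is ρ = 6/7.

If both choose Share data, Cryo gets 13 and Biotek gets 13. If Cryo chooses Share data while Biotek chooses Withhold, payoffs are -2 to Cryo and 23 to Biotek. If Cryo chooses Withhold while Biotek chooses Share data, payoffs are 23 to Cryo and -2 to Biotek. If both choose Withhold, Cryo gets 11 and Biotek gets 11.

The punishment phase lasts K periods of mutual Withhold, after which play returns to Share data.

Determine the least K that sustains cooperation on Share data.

12

IC: ρ(1−ρ^K)/(1−ρ) ≥ (23−13)/(13−11) = 5.
With ρ = 6/7: need 1 − ρ^K ≥ 5·(1−6/7)/(6/7), i.e. ρ^K ≤ 0.1667.
Since (6/7)^11 = 0.1835 and (6/7)^12 = 0.1573, the smallest such K is 12.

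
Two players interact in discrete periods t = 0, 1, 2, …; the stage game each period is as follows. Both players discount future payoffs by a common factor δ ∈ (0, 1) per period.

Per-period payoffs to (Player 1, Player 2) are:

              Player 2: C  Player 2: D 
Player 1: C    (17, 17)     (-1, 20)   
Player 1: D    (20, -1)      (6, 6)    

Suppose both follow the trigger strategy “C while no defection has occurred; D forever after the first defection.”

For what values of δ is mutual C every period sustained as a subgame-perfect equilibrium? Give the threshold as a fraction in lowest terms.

One-period gain from deviating is 20 − 17 = 3. The loss is 17 − 6 = 11 in every subsequent period, with present value 11·δ/(1−δ).
Deviation is unprofitable when 11·δ/(1−δ) ≥ 3, i.e. δ/(1−δ) ≥ 3/11.
Equivalently δ ≥ 3/(3+11) = 3/14.

3/14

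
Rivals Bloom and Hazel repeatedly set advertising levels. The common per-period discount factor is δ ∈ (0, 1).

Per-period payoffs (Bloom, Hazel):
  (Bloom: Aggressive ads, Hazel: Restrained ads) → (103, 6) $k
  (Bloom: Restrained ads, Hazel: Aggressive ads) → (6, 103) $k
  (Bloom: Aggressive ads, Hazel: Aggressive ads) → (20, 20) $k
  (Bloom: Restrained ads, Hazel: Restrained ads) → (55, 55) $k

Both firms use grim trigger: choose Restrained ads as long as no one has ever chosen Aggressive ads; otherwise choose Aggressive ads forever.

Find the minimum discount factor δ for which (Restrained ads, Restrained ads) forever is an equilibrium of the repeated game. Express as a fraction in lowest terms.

55/(1−δ) ≥ 103 + 20δ/(1−δ)
55 ≥ 103 − 83δ
δ ≥ 48/83.

48/83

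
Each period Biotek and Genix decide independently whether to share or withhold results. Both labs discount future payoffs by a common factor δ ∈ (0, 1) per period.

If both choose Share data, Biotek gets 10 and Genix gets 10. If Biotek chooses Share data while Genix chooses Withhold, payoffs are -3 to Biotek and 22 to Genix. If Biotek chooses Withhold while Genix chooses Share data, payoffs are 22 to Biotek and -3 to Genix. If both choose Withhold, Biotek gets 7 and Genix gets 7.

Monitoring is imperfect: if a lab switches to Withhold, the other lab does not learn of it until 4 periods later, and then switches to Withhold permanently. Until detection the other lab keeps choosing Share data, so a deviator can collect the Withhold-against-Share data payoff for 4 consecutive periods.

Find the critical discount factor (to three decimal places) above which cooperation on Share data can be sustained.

0.946

A deviator earns 22 for 4 periods, then 7 forever; cooperating earns 10 forever. Multiplying the IC by (1−δ):
10 ≥ 22(1−δ^4) + 7δ^4, so 15·δ^4 ≥ 12 and δ^4 ≥ 4/5.
δ ≥ (4/5)^(1/4) ≈ 0.946.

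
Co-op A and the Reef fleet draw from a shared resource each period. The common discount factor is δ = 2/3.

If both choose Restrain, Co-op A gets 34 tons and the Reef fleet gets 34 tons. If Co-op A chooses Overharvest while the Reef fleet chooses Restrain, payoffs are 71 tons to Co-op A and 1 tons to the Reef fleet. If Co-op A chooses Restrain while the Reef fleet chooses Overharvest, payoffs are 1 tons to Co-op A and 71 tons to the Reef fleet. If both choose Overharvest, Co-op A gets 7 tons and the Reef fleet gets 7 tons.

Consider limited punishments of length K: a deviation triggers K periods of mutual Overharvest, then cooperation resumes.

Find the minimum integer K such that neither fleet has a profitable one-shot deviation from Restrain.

3

Need Σ_{k=1}^{K} δ^k ≥ (71−34)/(34−7) = 1.3704 at δ = 2/3.
At K = 2 the sum is 1.1111 < 1.3704; at K = 3 it is 1.4074 ≥ 1.3704.
So the minimum punishment length is K = 3.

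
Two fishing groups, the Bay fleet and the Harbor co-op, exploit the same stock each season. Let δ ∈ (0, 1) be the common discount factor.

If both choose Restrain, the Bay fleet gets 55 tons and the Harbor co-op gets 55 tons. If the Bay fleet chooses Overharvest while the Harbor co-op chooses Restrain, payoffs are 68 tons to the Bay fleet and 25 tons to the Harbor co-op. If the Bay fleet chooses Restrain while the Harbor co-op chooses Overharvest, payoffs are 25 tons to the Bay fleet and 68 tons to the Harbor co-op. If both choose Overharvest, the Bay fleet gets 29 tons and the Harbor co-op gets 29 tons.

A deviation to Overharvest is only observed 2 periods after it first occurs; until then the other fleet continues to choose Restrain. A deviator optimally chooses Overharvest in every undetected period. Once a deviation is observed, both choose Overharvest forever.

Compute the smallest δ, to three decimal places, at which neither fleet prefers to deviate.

0.577

The best deviation is to choose Overharvest for all 2 undetected periods, earning 68 each, then 29 forever once detected.
Deviation value: 68(1−δ^2)/(1−δ) + 29δ^2/(1−δ); cooperation value: 55/(1−δ).
IC: 55 ≥ 68(1−δ^2) + 29δ^2 = 68 − 39δ^2.
So δ^2 ≥ 13/39 = 1/3, giving δ ≥ (1/3)^(1/2) ≈ 0.577.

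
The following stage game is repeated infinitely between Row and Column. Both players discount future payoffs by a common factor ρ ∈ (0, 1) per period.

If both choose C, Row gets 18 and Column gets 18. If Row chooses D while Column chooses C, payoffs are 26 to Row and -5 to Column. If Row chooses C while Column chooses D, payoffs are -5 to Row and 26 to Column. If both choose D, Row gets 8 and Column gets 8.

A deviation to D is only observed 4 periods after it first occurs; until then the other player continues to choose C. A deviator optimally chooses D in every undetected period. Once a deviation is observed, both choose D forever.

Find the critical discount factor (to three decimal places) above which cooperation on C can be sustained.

0.816

The best deviation is to choose D for all 4 undetected periods, earning 26 each, then 8 forever once detected.
Deviation value: 26(1−ρ^4)/(1−ρ) + 8ρ^4/(1−ρ); cooperation value: 18/(1−ρ).
IC: 18 ≥ 26(1−ρ^4) + 8ρ^4 = 26 − 18ρ^4.
So ρ^4 ≥ 8/18 = 4/9, giving ρ ≥ (4/9)^(1/4) ≈ 0.816.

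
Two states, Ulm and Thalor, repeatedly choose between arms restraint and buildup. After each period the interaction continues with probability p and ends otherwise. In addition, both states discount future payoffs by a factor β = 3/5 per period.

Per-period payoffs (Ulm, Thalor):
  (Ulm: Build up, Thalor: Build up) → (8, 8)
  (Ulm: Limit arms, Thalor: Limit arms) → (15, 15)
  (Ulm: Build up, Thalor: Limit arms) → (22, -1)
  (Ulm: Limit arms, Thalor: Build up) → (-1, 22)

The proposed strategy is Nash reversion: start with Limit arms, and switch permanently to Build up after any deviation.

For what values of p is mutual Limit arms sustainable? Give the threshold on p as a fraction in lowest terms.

With continuation probability p and discount β, the effective per-period discount factor is βp.
Grim-trigger IC: βp ≥ (22−15)/(22−8) = 1/2.
So p ≥ (1/2)/(3/5) = 5/6.

5/6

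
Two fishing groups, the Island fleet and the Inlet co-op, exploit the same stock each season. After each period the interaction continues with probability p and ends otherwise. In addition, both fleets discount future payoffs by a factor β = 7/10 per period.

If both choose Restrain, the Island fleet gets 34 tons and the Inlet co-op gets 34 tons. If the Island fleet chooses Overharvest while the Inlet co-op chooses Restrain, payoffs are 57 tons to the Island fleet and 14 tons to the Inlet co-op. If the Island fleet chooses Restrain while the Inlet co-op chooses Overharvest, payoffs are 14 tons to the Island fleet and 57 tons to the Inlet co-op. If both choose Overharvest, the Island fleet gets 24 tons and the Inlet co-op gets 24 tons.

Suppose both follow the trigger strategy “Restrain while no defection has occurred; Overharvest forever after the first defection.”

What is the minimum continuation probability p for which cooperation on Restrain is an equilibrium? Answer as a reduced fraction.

Expected continuation weight on next period's payoff is β·p = 7/10·p, which plays the role of the discount factor.
Cooperation requires 7/10·p ≥ (57−34)/(57−24) = 23/33, hence p ≥ 230/231.

230/231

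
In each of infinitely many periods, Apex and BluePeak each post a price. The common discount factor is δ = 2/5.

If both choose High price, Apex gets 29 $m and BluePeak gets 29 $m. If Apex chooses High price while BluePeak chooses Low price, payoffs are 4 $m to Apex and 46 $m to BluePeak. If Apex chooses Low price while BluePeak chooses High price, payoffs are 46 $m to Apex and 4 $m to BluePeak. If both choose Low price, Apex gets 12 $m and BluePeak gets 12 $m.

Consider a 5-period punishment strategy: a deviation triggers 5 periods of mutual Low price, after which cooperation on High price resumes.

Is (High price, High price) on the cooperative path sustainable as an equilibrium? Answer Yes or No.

IC: δ+…+δ^5 ≥ (46−29)/(29−12) = 1.
At δ = 2/5: partial sum = 0.6598 < 1.0000. Cooperation not sustainable.

No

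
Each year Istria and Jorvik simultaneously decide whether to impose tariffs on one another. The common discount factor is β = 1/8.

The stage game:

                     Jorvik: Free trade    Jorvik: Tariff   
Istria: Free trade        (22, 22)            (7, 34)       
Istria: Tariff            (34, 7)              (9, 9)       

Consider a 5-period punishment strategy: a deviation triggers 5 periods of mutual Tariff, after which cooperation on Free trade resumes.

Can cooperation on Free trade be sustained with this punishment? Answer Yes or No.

No

IC: β+…+β^5 ≥ (34−22)/(22−9) = 12/13.
At β = 1/8: partial sum = 0.1429 < 0.9231. Cooperation not sustainable.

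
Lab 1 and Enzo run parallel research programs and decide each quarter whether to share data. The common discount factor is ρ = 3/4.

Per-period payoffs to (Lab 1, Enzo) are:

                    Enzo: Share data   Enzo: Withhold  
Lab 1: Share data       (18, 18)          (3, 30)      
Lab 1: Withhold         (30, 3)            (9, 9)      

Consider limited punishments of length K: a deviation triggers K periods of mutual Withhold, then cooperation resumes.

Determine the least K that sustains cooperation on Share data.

3

No profitable deviation requires (18−9)(ρ+…+ρ^K) ≥ 30−18, i.e. ρ+…+ρ^K ≥ 4/3 ≈ 1.3333.
With ρ = 3/4, the partial sums are K=1: 0.7500, K=2: 1.3125, K=3: 1.7344.
K = 3 is the first length at which the sum reaches 1.3333.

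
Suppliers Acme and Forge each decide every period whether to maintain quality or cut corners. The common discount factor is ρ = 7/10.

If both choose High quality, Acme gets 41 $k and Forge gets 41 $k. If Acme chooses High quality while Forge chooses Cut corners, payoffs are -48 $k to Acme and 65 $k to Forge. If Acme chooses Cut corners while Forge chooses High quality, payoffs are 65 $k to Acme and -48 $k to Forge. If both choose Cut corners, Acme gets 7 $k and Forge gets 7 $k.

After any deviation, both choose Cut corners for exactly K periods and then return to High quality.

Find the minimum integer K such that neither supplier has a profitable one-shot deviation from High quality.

2

Need Σ_{k=1}^{K} ρ^k ≥ (65−41)/(41−7) = 0.7059 at ρ = 7/10.
At K = 1 the sum is 0.7000 < 0.7059; at K = 2 it is 1.1900 ≥ 0.7059.
So the minimum punishment length is K = 2.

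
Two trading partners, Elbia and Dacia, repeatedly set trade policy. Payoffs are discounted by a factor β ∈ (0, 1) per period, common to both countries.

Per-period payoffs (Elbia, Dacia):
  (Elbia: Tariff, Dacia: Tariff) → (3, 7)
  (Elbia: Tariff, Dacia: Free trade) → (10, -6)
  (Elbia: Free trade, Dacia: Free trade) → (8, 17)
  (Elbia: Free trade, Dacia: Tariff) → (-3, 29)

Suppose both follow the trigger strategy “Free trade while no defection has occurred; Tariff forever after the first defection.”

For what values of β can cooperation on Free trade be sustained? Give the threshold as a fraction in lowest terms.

Elbia's threshold: (10−8)/(10−3) = 2/7.
Dacia's threshold: (29−17)/(29−7) = 6/11.
2/7 < 6/11, so Dacia binds and β* = 6/11.

6/11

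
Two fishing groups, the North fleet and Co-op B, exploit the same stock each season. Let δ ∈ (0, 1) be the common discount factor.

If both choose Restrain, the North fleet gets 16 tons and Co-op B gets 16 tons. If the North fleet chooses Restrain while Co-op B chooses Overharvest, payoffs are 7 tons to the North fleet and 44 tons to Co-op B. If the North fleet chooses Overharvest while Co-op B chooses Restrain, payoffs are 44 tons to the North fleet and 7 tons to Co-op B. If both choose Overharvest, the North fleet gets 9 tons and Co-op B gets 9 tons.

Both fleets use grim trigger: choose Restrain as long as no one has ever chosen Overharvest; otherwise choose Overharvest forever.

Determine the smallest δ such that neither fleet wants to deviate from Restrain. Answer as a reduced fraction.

4/5

Cooperation forever yields 16 each period: 16/(1−δ).
Deviating yields 44 once, then 9 forever: 44 + 9δ/(1−δ).
No profitable deviation requires 16/(1−δ) ≥ 44 + 9δ/(1−δ).
Multiplying by (1−δ): 16 ≥ 44(1−δ) + 9δ = 44 − 35δ.
So 35δ ≥ 28, i.e. δ ≥ 28/35 = 4/5.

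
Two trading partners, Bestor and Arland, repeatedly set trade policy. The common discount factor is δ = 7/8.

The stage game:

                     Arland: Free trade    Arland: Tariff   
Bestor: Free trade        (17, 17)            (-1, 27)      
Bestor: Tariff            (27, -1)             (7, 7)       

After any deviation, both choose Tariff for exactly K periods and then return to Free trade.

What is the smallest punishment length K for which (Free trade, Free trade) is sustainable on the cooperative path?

2

IC: δ(1−δ^K)/(1−δ) ≥ (27−17)/(17−7) = 1.
With δ = 7/8: need 1 − δ^K ≥ 1·(1−7/8)/(7/8), i.e. δ^K ≤ 0.8571.
Since (7/8)^1 = 0.8750 and (7/8)^2 = 0.7656, the smallest such K is 2.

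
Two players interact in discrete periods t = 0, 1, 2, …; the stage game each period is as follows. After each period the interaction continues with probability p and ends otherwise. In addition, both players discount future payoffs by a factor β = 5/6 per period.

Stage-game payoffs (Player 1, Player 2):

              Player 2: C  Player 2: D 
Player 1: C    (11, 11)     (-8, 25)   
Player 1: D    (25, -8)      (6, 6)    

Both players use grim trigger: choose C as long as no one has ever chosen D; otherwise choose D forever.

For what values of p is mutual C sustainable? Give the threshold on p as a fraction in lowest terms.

Expected continuation weight on next period's payoff is β·p = 5/6·p, which plays the role of the discount factor.
Cooperation requires 5/6·p ≥ (25−11)/(25−6) = 14/19, hence p ≥ 84/95.

84/95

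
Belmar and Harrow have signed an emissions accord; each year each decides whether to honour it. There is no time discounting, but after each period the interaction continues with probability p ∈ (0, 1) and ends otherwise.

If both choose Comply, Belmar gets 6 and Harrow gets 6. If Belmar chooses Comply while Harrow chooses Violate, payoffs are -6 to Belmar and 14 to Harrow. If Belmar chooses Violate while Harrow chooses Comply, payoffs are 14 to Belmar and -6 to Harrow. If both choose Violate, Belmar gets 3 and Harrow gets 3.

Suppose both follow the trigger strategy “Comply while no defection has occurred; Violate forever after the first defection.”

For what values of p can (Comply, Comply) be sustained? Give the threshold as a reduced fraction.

With no time discounting, the continuation probability p plays the role of the discount factor.
Grim-trigger IC: 6/(1−p) ≥ 14 + 3p/(1−p) ⇒ p ≥ (14−6)/(14−3) = 8/11.

8/11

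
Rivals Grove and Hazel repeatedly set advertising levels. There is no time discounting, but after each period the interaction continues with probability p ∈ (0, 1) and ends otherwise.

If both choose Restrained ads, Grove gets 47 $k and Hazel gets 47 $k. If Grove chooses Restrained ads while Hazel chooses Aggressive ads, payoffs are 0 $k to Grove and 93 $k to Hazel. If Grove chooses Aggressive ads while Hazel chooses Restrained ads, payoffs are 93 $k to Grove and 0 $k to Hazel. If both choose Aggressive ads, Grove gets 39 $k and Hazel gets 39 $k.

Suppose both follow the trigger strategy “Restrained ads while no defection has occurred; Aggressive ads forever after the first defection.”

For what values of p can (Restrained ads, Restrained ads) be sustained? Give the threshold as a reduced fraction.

23/27

Expected cooperation value is 47 + p·47 + p²·47 + … = 47/(1−p); deviation gives 93 + p·39/(1−p).
47 ≥ 93(1−p) + 39p ⇒ 54p ≥ 46 ⇒ p ≥ 46/54 = 23/27.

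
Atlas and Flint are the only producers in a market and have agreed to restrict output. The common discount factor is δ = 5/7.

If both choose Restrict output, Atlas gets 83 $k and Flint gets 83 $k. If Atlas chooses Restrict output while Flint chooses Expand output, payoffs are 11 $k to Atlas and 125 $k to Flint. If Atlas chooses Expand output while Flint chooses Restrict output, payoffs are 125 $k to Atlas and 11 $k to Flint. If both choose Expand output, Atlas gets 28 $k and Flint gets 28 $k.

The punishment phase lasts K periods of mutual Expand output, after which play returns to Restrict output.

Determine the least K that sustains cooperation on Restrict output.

No profitable deviation requires (83−28)(δ+…+δ^K) ≥ 125−83, i.e. δ+…+δ^K ≥ 42/55 ≈ 0.7636.
With δ = 5/7, the partial sums are K=1: 0.7143, K=2: 1.2245.
K = 2 is the first length at which the sum reaches 0.7636.

2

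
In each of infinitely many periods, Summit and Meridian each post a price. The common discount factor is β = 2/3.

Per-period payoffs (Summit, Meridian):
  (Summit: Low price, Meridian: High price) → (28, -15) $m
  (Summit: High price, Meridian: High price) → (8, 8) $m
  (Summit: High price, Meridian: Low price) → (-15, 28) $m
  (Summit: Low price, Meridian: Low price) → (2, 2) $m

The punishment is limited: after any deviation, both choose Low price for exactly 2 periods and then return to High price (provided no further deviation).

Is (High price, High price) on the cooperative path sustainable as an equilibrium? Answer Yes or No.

No

A one-shot deviation gives 28 now, then 2 for 2 periods, then back to 8.
Gain from deviating: (28−8) today; loss: (8−2) in each of the next 2 periods.
No-deviation condition: (8−2)(β+…+β^2) ≥ 28−8, i.e. β+…+β^2 ≥ 10/3.
At β = 2/3: β+…+β^2 = 1.1111 < 3.3333.
So cooperation is not sustainable.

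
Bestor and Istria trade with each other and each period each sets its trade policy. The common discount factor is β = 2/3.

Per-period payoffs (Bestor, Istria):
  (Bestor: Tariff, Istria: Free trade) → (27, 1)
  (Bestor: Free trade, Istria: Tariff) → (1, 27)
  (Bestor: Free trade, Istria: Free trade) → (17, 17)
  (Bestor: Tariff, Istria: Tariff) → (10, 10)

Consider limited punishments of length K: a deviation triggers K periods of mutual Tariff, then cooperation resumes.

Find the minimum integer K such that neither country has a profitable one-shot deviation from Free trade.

4

No profitable deviation requires (17−10)(β+…+β^K) ≥ 27−17, i.e. β+…+β^K ≥ 10/7 ≈ 1.4286.
With β = 2/3, the partial sums are K=1: 0.6667, K=2: 1.1111, K=3: 1.4074, K=4: 1.6049.
K = 4 is the first length at which the sum reaches 1.4286.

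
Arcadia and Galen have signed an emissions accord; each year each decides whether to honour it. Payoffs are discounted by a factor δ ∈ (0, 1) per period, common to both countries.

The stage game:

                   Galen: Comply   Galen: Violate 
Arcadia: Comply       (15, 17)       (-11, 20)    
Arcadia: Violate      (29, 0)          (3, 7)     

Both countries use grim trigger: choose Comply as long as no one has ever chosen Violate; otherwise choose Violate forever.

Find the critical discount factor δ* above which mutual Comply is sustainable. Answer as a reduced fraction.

For Arcadia: deviation gain 29−15 = 14, per-period punishment loss 15−3 = 12. IC gives δ ≥ 14/26 = 7/13.
For Galen: gain 3, loss 10 per period, so δ ≥ 3/13.
The tighter constraint is Arcadia's, so cooperation needs δ ≥ 7/13.

7/13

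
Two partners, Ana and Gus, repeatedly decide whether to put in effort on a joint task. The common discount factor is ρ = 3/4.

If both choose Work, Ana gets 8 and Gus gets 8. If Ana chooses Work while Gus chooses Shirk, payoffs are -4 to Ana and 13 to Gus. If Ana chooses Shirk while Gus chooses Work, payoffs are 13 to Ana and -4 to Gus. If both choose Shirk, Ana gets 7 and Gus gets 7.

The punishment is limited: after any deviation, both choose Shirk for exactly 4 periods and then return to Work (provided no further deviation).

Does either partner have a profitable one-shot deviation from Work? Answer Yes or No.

Yes

A one-shot deviation gives 13 now, then 7 for 4 periods, then back to 8.
Gain from deviating: (13−8) today; loss: (8−7) in each of the next 4 periods.
No-deviation condition: (8−7)(ρ+…+ρ^4) ≥ 13−8, i.e. ρ+…+ρ^4 ≥ 5.
At ρ = 3/4: ρ+…+ρ^4 = 2.0508 < 5.0000.
So cooperation is not sustainable.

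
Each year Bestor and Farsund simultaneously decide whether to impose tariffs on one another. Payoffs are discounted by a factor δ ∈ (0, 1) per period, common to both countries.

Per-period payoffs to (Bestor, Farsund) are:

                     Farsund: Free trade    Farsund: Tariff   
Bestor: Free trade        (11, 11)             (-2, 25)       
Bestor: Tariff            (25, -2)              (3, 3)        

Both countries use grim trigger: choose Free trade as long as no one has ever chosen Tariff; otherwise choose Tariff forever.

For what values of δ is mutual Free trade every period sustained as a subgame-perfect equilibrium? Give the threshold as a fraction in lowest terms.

Under grim trigger the critical discount factor is (T−C)/(T−P) with T = 25, C = 11, P = 3.
δ* = (25−11)/(25−3) = 14/22 = 7/11.

7/11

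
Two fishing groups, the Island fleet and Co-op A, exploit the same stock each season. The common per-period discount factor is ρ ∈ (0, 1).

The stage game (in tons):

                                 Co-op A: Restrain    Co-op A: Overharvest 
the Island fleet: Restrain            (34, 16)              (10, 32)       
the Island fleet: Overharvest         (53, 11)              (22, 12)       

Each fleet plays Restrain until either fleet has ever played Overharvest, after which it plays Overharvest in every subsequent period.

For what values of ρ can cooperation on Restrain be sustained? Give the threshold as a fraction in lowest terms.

4/5

the Island fleet's threshold: (53−34)/(53−22) = 19/31.
Co-op A's threshold: (32−16)/(32−12) = 4/5.
19/31 < 4/5, so Co-op A binds and ρ* = 4/5.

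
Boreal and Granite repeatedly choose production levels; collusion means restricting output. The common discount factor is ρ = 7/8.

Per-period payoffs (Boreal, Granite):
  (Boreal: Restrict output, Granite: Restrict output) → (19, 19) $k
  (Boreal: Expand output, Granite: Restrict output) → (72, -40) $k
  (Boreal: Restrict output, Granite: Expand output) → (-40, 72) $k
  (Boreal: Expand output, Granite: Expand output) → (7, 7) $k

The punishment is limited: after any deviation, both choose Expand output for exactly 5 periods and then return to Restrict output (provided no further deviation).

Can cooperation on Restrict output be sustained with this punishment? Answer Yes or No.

No

A one-shot deviation gives 72 now, then 7 for 5 periods, then back to 19.
Gain from deviating: (72−19) today; loss: (19−7) in each of the next 5 periods.
No-deviation condition: (19−7)(ρ+…+ρ^5) ≥ 72−19, i.e. ρ+…+ρ^5 ≥ 53/12.
At ρ = 7/8: ρ+…+ρ^5 = 3.4096 < 4.4167.
So cooperation is not sustainable.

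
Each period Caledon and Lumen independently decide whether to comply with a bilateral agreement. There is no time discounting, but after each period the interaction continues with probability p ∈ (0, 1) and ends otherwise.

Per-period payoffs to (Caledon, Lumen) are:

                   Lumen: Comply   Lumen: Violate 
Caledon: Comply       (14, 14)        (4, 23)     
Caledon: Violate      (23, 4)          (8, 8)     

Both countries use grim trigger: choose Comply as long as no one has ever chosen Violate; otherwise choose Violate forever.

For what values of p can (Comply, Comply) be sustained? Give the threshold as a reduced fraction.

3/5

Expected cooperation value is 14 + p·14 + p²·14 + … = 14/(1−p); deviation gives 23 + p·8/(1−p).
14 ≥ 23(1−p) + 8p ⇒ 15p ≥ 9 ⇒ p ≥ 9/15 = 3/5.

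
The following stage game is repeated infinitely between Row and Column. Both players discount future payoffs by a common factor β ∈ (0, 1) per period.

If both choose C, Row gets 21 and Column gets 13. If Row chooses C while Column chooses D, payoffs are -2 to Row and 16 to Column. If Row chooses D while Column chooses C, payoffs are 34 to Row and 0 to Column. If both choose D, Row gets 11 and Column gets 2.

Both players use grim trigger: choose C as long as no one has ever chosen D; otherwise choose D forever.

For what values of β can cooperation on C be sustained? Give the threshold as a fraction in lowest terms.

13/23

Row's threshold: (34−21)/(34−11) = 13/23.
Column's threshold: (16−13)/(16−2) = 3/14.
13/23 > 3/14, so Row binds and β* = 13/23.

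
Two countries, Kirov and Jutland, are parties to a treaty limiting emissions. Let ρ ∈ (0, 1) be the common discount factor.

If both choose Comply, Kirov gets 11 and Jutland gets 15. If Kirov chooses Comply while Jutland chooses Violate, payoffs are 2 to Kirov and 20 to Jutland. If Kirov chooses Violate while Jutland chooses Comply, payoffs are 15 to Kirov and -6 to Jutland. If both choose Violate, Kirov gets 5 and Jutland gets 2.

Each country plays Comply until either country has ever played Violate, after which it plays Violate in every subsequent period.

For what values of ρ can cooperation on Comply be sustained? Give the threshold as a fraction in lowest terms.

2/5

Kirov: cooperation gives 11 each period; deviation gives 15 once then 5 forever.
  11/(1−ρ) ≥ 15 + 5ρ/(1−ρ) ⇒ ρ ≥ 4/10 = 2/5.
Jutland: cooperation gives 15 each period; deviation gives 20 once then 2 forever.
  ρ ≥ 5/18.
Both must hold, so the binding constraint is Kirov's: ρ ≥ 2/5.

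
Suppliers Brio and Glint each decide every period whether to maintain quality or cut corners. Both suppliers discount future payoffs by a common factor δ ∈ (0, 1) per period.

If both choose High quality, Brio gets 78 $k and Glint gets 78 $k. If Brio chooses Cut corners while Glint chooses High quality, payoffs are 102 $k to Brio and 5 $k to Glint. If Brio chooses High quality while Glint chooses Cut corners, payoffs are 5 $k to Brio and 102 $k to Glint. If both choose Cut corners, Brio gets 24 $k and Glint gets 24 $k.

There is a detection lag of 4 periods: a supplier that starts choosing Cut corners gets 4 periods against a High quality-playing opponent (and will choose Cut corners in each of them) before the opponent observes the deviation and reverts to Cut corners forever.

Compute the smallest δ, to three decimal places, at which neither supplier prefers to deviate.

A deviator earns 102 for 4 periods, then 24 forever; cooperating earns 78 forever. Multiplying the IC by (1−δ):
78 ≥ 102(1−δ^4) + 24δ^4, so 78·δ^4 ≥ 24 and δ^4 ≥ 4/13.
δ ≥ (4/13)^(1/4) ≈ 0.745.

0.745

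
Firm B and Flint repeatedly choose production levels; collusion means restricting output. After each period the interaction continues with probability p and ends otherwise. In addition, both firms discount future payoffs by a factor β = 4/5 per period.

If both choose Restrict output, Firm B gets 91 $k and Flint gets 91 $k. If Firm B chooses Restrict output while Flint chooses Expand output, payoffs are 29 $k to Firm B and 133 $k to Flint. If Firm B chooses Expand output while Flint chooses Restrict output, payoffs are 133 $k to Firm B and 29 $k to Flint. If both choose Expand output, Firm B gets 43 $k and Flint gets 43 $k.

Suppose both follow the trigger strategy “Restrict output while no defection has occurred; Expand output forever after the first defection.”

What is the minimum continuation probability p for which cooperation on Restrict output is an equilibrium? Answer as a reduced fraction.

With continuation probability p and discount β, the effective per-period discount factor is βp.
Grim-trigger IC: βp ≥ (133−91)/(133−43) = 7/15.
So p ≥ (7/15)/(4/5) = 7/12.

7/12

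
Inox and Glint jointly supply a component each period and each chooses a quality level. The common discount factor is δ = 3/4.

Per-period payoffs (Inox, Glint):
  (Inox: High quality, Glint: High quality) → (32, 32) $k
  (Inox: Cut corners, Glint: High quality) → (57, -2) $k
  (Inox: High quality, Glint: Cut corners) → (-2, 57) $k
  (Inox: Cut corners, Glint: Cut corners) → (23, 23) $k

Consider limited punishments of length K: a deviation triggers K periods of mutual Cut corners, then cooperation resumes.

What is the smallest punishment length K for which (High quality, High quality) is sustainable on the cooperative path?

No profitable deviation requires (32−23)(δ+…+δ^K) ≥ 57−32, i.e. δ+…+δ^K ≥ 25/9 ≈ 2.7778.
With δ = 3/4, the partial sums are K=1: 0.7500, K=2: 1.3125, …, K=8: 2.6997, K=9: 2.7747, K=10: 2.8311.
K = 10 is the first length at which the sum reaches 2.7778.

10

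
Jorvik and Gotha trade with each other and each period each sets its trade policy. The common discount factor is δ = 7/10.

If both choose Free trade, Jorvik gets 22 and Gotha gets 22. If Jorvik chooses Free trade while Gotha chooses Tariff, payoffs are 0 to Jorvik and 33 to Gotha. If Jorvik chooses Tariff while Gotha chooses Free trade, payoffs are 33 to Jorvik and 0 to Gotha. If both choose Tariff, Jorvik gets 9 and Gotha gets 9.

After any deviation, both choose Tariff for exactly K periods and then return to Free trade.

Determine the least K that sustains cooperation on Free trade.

IC: δ(1−δ^K)/(1−δ) ≥ (33−22)/(22−9) = 11/13.
With δ = 7/10: need 1 − δ^K ≥ 11/13·(1−7/10)/(7/10), i.e. δ^K ≤ 0.6374.
Since (7/10)^1 = 0.7000 and (7/10)^2 = 0.4900, the smallest such K is 2.

2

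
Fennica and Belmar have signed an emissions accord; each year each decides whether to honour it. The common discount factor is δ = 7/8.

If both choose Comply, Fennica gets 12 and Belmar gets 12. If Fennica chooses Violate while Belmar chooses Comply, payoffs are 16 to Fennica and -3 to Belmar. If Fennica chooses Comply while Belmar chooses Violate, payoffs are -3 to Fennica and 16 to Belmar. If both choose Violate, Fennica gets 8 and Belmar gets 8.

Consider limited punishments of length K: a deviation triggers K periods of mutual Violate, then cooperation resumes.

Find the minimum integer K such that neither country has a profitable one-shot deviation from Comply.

IC: δ(1−δ^K)/(1−δ) ≥ (16−12)/(12−8) = 1.
With δ = 7/8: need 1 − δ^K ≥ 1·(1−7/8)/(7/8), i.e. δ^K ≤ 0.8571.
Since (7/8)^1 = 0.8750 and (7/8)^2 = 0.7656, the smallest such K is 2.

2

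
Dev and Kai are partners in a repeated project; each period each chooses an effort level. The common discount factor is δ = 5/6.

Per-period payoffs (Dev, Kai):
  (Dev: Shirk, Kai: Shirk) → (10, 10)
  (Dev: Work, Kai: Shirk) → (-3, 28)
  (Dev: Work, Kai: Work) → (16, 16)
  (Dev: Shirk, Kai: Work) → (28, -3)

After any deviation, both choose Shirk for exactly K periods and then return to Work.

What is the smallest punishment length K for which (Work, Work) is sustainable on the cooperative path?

IC: δ(1−δ^K)/(1−δ) ≥ (28−16)/(16−10) = 2.
With δ = 5/6: need 1 − δ^K ≥ 2·(1−5/6)/(5/6), i.e. δ^K ≤ 0.6000.
Since (5/6)^2 = 0.6944 and (5/6)^3 = 0.5787, the smallest such K is 3.

3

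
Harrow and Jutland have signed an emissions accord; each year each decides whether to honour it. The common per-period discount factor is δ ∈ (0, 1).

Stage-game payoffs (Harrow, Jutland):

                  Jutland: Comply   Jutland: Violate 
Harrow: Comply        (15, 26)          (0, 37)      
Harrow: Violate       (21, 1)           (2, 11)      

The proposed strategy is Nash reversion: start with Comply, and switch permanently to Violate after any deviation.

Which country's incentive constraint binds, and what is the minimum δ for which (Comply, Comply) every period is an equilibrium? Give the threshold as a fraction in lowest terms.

Harrow: cooperation gives 15 each period; deviation gives 21 once then 2 forever.
  15/(1−δ) ≥ 21 + 2δ/(1−δ) ⇒ δ ≥ 6/19.
Jutland: cooperation gives 26 each period; deviation gives 37 once then 11 forever.
  δ ≥ 11/26.
Both must hold, so the binding constraint is Jutland's: δ ≥ 11/26.

Jutland; δ ≥ 11/26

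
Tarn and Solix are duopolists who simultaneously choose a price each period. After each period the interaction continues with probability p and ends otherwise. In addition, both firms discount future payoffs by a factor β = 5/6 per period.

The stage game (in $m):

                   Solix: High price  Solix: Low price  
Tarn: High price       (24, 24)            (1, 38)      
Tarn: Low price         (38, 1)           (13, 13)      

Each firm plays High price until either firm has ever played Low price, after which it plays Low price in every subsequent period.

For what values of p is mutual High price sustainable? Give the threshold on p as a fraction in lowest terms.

Expected continuation weight on next period's payoff is β·p = 5/6·p, which plays the role of the discount factor.
Cooperation requires 5/6·p ≥ (38−24)/(38−13) = 14/25, hence p ≥ 84/125.

84/125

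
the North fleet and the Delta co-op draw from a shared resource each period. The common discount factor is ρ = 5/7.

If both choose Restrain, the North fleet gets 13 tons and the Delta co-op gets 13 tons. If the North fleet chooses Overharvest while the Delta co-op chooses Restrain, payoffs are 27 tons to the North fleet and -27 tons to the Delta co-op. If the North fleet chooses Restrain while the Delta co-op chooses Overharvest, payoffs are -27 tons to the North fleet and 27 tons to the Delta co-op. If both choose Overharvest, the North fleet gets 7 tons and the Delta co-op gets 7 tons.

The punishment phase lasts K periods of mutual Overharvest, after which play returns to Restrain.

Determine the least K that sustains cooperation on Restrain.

Need Σ_{k=1}^{K} ρ^k ≥ (27−13)/(13−7) = 2.3333 at ρ = 5/7.
At K = 8 the sum is 2.3306 < 2.3333; at K = 9 it is 2.3790 ≥ 2.3333.
So the minimum punishment length is K = 9.

9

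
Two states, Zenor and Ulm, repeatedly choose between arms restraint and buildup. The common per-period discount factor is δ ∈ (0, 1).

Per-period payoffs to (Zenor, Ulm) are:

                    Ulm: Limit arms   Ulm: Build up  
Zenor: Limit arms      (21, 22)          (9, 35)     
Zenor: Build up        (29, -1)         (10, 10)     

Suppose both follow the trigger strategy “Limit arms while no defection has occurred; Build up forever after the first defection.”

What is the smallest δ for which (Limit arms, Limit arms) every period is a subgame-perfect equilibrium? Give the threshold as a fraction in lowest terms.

For Zenor: deviation gain 29−21 = 8, per-period punishment loss 21−10 = 11. IC gives δ ≥ 8/19.
For Ulm: gain 13, loss 12 per period, so δ ≥ 13/25.
The tighter constraint is Ulm's, so cooperation needs δ ≥ 13/25.

13/25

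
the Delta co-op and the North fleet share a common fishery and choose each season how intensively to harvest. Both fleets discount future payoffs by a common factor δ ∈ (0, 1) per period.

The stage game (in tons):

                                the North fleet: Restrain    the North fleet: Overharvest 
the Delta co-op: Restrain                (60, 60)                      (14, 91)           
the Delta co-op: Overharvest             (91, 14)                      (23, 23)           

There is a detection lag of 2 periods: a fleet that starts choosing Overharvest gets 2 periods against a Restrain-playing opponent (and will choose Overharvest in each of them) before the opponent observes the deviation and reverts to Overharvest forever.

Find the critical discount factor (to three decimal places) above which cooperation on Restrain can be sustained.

0.675

Deviating for the 2 undetected periods gains 91−60 = 31 per period over cooperation, then loses 60−23 = 37 per period forever once punishment starts.
Gain: 31(1 + δ + … + δ^1); loss: 37·δ^2/(1−δ).
No profitable deviation ⇔ 31(1−δ^2) ≤ 37·δ^2, i.e. δ^2 ≥ 31/(31+37) = 31/68.
Hence δ ≥ (31/68)^(1/2) ≈ 0.675.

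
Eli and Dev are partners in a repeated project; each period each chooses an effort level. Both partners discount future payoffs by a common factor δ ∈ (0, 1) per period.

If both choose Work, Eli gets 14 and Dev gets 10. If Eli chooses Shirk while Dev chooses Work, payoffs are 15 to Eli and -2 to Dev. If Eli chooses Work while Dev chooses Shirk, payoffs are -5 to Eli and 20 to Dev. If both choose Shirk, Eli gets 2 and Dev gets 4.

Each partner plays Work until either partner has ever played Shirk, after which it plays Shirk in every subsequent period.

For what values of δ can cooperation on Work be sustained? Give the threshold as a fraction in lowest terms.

5/8

Eli's threshold: (15−14)/(15−2) = 1/13.
Dev's threshold: (20−10)/(20−4) = 5/8.
1/13 < 5/8, so Dev binds and δ* = 5/8.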